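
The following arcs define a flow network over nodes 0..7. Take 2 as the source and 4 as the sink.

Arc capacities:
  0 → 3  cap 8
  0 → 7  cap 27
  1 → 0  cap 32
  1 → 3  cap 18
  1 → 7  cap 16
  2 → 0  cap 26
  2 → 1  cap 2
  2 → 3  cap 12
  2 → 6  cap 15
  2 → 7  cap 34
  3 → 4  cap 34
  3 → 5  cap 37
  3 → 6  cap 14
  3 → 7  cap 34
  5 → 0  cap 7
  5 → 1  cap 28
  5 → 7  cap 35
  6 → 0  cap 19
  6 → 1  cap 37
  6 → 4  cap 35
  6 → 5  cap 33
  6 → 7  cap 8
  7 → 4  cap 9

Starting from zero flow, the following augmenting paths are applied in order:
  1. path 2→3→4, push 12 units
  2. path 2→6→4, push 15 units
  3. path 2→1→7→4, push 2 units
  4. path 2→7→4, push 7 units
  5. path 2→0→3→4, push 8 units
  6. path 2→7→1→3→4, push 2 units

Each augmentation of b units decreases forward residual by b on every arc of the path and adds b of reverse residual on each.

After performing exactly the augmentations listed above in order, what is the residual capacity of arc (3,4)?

Residual capacity of (3,4): 12

after path 1 (2→3→4, push 12): res(3,4)=22
after path 2 (2→6→4, push 15): res(3,4)=22
after path 3 (2→1→7→4, push 2): res(3,4)=22
after path 4 (2→7→4, push 7): res(3,4)=22
after path 5 (2→0→3→4, push 8): res(3,4)=14
after path 6 (2→7→1→3→4, push 2): res(3,4)=12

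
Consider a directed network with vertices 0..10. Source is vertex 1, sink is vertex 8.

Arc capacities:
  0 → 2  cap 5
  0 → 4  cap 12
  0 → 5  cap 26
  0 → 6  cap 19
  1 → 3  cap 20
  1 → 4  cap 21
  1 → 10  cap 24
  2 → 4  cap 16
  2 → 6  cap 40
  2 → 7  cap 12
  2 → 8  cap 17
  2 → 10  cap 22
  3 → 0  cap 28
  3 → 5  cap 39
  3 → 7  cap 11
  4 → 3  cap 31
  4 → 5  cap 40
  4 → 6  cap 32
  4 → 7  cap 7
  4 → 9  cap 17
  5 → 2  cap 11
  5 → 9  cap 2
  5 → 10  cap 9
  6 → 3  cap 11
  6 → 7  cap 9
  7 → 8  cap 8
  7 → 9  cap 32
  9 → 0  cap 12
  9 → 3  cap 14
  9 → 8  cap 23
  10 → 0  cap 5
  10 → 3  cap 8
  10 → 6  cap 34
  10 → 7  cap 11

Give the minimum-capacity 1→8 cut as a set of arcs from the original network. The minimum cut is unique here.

augment #1: 1→3→7→8 push 8
augment #2: 1→4→9→8 push 17
augment #3: 1→3→0→2→8 push 5
augment #4: 1→3→5→2→8 push 7
augment #5: 1→4→5→2→8 push 4
augment #6: 1→10→7→9→8 push 6
max flow = 47; residual-reachable set from 1 gives S-side
cut edges (S→T): {(0,2), (5,2), (7,8), (9,8)} total cap 47

Min-cut arcs: {(0,2), (5,2), (7,8), (9,8)} (total capacity 47)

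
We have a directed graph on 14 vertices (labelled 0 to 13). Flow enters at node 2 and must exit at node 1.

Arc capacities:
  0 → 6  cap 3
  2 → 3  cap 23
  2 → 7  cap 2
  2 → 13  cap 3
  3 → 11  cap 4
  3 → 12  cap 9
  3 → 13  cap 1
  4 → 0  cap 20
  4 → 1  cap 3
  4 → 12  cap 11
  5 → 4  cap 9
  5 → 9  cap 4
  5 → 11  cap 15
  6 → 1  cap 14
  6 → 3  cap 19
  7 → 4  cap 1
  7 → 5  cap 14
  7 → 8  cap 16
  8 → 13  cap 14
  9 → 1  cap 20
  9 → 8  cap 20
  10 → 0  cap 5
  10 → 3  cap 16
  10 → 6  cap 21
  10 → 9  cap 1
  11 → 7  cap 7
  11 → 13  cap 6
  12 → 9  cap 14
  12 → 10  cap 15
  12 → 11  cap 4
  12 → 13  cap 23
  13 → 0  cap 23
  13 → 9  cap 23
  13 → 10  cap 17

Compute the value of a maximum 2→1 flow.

Maximum flow value: 19

augment #1: 2→7→4→1 bottleneck 1, total now 1
augment #2: 2→13→9→1 bottleneck 3, total now 4
augment #3: 2→3→12→9→1 bottleneck 9, total now 13
augment #4: 2→3→13→9→1 bottleneck 1, total now 14
augment #5: 2→7→5→4→1 bottleneck 1, total now 15
augment #6: 2→3→11→13→9→1 bottleneck 4, total now 19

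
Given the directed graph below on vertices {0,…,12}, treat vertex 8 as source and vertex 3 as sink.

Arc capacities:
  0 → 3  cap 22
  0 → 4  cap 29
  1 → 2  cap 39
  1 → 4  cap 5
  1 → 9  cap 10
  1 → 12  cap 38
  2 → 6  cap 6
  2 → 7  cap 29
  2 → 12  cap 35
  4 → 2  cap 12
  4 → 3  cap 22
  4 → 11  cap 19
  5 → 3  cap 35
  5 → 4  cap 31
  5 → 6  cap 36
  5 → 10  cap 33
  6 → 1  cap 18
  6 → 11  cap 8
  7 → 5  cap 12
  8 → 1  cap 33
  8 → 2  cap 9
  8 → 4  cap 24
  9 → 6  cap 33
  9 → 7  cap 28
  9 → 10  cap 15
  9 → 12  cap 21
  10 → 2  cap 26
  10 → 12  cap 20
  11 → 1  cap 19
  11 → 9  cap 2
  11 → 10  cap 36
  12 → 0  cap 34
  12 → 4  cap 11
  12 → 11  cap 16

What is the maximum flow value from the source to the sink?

Maximum flow value: 56

augment #1: 8→4→3 bottleneck 22, total now 22
augment #2: 8→1→12→0→3 bottleneck 22, total now 44
augment #3: 8→2→7→5→3 bottleneck 9, total now 53
augment #4: 8→1→2→7→5→3 bottleneck 3, total now 56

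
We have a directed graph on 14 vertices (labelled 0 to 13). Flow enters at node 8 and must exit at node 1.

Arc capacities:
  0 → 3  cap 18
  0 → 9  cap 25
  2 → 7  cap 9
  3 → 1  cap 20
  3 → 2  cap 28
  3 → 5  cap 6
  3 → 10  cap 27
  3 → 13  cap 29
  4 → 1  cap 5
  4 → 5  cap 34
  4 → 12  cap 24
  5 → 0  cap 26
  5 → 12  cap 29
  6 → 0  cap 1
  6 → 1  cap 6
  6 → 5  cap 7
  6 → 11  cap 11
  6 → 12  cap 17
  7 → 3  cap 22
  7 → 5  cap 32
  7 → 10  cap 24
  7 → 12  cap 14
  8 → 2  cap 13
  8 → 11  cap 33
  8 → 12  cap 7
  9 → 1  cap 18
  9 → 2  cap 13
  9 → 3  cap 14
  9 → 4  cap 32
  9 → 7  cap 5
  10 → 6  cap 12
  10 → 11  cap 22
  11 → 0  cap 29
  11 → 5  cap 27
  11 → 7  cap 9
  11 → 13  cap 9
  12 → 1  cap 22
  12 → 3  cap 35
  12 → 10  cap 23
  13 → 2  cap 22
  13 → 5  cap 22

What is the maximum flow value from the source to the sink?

augment #1: 8→12→1 bottleneck 7, total now 7
augment #2: 8→2→7→3→1 bottleneck 9, total now 16
augment #3: 8→11→0→3→1 bottleneck 11, total now 27
augment #4: 8→11→0→9→1 bottleneck 18, total now 45
augment #5: 8→11→5→12→1 bottleneck 4, total now 49

Maximum flow value: 49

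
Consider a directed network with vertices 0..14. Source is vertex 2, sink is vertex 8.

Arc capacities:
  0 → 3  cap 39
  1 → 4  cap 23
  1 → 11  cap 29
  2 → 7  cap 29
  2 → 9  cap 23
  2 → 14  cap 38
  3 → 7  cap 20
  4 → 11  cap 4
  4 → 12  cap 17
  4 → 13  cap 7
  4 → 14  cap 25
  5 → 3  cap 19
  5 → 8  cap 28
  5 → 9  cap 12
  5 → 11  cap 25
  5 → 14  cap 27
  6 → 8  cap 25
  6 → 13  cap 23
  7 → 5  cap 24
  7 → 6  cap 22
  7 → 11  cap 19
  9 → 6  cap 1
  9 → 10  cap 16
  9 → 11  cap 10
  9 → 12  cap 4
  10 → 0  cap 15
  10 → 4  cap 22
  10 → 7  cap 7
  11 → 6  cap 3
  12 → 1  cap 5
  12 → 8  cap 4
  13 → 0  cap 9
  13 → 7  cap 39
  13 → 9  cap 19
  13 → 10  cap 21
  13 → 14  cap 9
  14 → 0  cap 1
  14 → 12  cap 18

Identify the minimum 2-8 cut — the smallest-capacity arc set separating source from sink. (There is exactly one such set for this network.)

Min-cut arcs: {(6,8), (7,5), (12,8)} (total capacity 53)

augment #1: 2→7→5→8 push 24
augment #2: 2→7→6→8 push 5
augment #3: 2→9→6→8 push 1
augment #4: 2→9→12→8 push 4
augment #5: 2→9→11→6→8 push 3
augment #6: 2→9→10→7→6→8 push 7
augment #7: 2→14→0→3→7→6→8 push 1
augment #8: 2→9→10→0→3→7→6→8 push 8
max flow = 53; residual-reachable set from 2 gives S-side
cut edges (S→T): {(6,8), (7,5), (12,8)} total cap 53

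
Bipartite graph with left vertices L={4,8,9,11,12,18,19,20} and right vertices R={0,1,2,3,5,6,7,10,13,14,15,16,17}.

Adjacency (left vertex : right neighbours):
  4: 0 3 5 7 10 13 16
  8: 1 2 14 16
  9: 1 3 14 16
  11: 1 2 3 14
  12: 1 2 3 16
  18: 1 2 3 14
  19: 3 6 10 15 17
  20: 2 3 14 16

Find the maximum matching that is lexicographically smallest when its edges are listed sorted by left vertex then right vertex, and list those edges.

|M| = 7 (so the lex-smallest maximum matching has 7 edges)
process left vertices in ascending order; for each, take the smallest-labelled available neighbour that still permits 7 edges overall, or leave it unmatched if none does
lex-smallest matching: {4-0, 8-1, 9-3, 11-2, 12-16, 18-14, 19-6}

Lex-smallest maximum matching: {(4,0), (8,1), (9,3), (11,2), (12,16), (18,14), (19,6)}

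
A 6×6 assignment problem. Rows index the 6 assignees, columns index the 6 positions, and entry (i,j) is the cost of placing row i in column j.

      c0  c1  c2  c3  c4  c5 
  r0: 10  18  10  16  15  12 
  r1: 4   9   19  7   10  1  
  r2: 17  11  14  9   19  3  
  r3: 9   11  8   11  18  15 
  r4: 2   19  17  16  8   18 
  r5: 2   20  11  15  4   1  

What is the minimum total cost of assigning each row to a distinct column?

Minimum assignment cost: 37

one of 2 optimal assignments: row0→col2 (cost 10), row1→col3 (cost 7), row2→col5 (cost 3), row3→col1 (cost 11), row4→col0 (cost 2), row5→col4 (cost 4)
total = 10 + 7 + 3 + 11 + 2 + 4 = 37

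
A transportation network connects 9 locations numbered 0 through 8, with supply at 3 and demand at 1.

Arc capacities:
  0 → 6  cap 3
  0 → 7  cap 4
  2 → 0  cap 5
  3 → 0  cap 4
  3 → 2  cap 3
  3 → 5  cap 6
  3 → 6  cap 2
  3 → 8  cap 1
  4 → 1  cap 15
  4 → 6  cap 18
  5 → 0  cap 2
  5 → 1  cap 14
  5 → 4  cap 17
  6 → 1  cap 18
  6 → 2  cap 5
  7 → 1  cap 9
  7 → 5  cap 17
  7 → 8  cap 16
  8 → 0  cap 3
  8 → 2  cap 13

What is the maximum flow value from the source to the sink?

Maximum flow value: 15

augment #1: 3→5→1 bottleneck 6, total now 6
augment #2: 3→6→1 bottleneck 2, total now 8
augment #3: 3→0→6→1 bottleneck 3, total now 11
augment #4: 3→0→7→1 bottleneck 1, total now 12
augment #5: 3→2→0→7→1 bottleneck 3, total now 15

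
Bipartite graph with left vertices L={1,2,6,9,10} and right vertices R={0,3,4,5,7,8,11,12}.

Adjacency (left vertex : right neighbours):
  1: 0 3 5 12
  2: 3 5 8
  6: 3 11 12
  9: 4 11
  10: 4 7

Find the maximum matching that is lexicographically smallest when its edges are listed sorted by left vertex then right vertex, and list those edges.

Lex-smallest maximum matching: {(1,0), (2,3), (6,11), (9,4), (10,7)}

|M| = 5 (so the lex-smallest maximum matching has 5 edges)
process left vertices in ascending order; for each, take the smallest-labelled available neighbour that still permits 5 edges overall, or leave it unmatched if none does
lex-smallest matching: {1-0, 2-3, 6-11, 9-4, 10-7}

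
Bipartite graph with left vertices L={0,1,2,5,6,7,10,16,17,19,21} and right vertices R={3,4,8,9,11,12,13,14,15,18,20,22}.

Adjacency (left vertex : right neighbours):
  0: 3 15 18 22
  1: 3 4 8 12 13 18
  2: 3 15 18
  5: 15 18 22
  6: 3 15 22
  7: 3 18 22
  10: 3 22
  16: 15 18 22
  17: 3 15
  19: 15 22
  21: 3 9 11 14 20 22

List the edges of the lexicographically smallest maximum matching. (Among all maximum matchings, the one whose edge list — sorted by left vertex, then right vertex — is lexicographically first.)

Lex-smallest maximum matching: {(0,3), (1,4), (2,15), (5,18), (6,22), (21,9)}

|M| = 6 (so the lex-smallest maximum matching has 6 edges)
process left vertices in ascending order; for each, take the smallest-labelled available neighbour that still permits 6 edges overall, or leave it unmatched if none does
lex-smallest matching: {0-3, 1-4, 2-15, 5-18, 6-22, 21-9}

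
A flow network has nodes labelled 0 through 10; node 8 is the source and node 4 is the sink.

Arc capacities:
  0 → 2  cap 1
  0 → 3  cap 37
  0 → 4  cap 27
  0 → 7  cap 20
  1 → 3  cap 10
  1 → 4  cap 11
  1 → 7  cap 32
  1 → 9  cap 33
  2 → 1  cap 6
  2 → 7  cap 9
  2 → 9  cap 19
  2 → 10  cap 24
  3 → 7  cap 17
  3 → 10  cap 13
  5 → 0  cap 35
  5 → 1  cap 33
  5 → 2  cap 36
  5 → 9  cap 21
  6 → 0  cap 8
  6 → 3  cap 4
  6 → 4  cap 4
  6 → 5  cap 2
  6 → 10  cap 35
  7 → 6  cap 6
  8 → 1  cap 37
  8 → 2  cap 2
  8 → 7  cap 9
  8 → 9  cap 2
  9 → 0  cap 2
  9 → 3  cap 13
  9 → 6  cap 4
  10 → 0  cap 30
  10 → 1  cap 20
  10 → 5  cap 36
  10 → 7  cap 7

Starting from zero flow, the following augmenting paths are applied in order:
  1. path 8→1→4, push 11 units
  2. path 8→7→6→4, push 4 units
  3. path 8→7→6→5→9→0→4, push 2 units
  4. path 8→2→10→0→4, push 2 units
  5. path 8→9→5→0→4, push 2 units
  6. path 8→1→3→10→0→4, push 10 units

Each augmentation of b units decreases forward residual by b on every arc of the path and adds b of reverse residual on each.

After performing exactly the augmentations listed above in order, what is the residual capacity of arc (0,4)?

after path 1 (8→1→4, push 11): res(0,4)=27
after path 2 (8→7→6→4, push 4): res(0,4)=27
after path 3 (8→7→6→5→9→0→4, push 2): res(0,4)=25
after path 4 (8→2→10→0→4, push 2): res(0,4)=23
after path 5 (8→9→5→0→4, push 2): res(0,4)=21
after path 6 (8→1→3→10→0→4, push 10): res(0,4)=11

Residual capacity of (0,4): 11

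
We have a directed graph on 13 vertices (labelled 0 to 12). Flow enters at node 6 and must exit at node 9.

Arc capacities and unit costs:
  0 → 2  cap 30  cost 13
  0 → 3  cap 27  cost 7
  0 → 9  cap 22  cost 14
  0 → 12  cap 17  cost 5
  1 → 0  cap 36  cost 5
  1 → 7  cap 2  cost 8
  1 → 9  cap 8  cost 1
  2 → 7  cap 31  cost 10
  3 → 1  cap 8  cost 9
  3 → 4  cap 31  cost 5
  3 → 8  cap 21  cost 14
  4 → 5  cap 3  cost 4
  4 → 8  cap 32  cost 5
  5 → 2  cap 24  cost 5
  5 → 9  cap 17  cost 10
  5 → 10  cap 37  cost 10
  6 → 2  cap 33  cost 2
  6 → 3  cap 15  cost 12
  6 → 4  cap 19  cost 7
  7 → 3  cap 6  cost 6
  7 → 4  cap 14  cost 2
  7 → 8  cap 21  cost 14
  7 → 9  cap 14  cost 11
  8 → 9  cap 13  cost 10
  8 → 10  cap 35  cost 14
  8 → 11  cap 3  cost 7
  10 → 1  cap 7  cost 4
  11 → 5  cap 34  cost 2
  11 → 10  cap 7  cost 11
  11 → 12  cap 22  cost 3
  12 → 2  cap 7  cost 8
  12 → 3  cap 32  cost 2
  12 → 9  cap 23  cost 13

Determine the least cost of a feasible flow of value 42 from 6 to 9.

shortest-cost path #1: 6→4→5→9 push 3 @ unit cost 21 (adds 63)
shortest-cost path #2: 6→4→8→9 push 13 @ unit cost 22 (adds 286)
shortest-cost path #3: 6→3→1→9 push 8 @ unit cost 22 (adds 176)
shortest-cost path #4: 6→2→7→9 push 14 @ unit cost 23 (adds 322)
shortest-cost path #5: 6→4→8→11→5→9 push 3 @ unit cost 31 (adds 93)
shortest-cost path #6: 6→2→7→4→8→10→1→0→9 push 1 @ unit cost 56 (adds 56)
total cost = 996

Minimum cost for 42 units: 996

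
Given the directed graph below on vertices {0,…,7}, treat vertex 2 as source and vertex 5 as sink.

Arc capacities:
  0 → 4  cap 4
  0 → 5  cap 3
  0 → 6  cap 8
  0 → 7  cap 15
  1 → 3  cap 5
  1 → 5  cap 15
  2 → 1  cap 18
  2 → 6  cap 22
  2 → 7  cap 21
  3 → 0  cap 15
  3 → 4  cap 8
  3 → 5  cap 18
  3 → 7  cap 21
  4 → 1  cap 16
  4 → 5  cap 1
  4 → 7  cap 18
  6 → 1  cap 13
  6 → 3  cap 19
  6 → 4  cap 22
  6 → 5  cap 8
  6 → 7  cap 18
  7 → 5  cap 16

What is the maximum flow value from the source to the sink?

augment #1: 2→1→5 bottleneck 15, total now 15
augment #2: 2→6→5 bottleneck 8, total now 23
augment #3: 2→7→5 bottleneck 16, total now 39
augment #4: 2→1→3→5 bottleneck 3, total now 42
augment #5: 2→6→3→5 bottleneck 14, total now 56

Maximum flow value: 56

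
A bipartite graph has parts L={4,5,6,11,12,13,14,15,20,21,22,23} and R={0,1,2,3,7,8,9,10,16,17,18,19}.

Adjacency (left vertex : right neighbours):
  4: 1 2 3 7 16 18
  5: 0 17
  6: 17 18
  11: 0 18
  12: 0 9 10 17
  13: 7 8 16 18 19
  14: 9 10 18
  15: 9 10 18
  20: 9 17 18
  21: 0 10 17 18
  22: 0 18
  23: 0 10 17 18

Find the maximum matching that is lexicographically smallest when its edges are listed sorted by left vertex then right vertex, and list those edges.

|M| = 7 (so the lex-smallest maximum matching has 7 edges)
process left vertices in ascending order; for each, take the smallest-labelled available neighbour that still permits 7 edges overall, or leave it unmatched if none does
lex-smallest matching: {4-1, 5-0, 6-17, 11-18, 12-9, 13-7, 14-10}

Lex-smallest maximum matching: {(4,1), (5,0), (6,17), (11,18), (12,9), (13,7), (14,10)}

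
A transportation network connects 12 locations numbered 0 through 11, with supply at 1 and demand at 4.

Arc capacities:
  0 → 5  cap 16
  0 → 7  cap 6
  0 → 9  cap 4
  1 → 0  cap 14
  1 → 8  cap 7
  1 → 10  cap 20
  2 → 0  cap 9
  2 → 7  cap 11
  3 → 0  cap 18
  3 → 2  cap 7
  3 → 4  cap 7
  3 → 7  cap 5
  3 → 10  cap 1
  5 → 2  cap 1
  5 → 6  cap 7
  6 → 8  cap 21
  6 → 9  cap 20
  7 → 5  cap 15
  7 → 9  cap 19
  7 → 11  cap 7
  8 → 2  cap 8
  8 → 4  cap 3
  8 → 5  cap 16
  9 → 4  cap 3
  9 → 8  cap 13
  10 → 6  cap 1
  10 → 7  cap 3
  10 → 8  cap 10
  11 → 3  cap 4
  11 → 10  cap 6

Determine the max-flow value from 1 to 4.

Maximum flow value: 10

augment #1: 1→8→4 bottleneck 3, total now 3
augment #2: 1→0→9→4 bottleneck 3, total now 6
augment #3: 1→0→7→11→3→4 bottleneck 4, total now 10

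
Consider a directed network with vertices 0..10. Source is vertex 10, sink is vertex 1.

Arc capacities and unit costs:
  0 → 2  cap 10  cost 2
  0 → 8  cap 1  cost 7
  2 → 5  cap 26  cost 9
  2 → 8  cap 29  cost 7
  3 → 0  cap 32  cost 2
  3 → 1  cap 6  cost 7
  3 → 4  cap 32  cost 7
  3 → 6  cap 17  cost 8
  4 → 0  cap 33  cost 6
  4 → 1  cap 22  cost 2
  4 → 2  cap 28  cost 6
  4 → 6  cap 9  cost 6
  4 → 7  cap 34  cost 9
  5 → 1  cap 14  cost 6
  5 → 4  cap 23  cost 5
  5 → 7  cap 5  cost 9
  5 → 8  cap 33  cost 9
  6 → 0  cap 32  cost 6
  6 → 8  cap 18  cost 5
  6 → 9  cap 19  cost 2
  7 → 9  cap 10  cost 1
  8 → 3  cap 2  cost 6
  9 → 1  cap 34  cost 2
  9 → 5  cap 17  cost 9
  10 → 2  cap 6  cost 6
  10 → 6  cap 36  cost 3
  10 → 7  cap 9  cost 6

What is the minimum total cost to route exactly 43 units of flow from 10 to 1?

shortest-cost path #1: 10→6→9→1 push 19 @ unit cost 7 (adds 133)
shortest-cost path #2: 10→7→9→1 push 9 @ unit cost 9 (adds 81)
shortest-cost path #3: 10→2→5→1 push 6 @ unit cost 21 (adds 126)
shortest-cost path #4: 10→6→8→3→1 push 2 @ unit cost 21 (adds 42)
shortest-cost path #5: 10→6→0→2→5→1 push 7 @ unit cost 26 (adds 182)
total cost = 564

Minimum cost for 43 units: 564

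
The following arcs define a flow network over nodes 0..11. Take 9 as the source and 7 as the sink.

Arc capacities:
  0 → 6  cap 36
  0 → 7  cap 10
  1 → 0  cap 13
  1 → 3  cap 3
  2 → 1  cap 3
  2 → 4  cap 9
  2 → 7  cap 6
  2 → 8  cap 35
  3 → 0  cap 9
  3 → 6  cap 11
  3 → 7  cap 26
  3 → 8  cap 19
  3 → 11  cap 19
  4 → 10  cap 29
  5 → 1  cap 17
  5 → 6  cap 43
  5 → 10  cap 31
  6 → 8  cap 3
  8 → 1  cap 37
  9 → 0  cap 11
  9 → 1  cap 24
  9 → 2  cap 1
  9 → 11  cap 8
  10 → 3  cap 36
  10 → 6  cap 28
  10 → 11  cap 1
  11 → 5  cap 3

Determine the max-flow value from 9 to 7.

Maximum flow value: 17

augment #1: 9→0→7 bottleneck 10, total now 10
augment #2: 9→2→7 bottleneck 1, total now 11
augment #3: 9→1→3→7 bottleneck 3, total now 14
augment #4: 9→11→5→10→3→7 bottleneck 3, total now 17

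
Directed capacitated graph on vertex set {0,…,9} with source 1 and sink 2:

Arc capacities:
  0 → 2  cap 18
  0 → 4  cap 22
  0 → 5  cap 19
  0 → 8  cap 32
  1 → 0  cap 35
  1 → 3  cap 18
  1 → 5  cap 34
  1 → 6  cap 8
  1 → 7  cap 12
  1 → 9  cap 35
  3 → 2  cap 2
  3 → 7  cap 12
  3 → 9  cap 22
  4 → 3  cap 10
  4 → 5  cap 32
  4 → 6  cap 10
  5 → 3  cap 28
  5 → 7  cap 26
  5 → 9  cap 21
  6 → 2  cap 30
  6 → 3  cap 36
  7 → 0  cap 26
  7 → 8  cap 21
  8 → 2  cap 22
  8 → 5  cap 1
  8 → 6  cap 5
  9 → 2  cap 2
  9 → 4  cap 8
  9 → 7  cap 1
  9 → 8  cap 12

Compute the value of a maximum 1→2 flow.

augment #1: 1→0→2 bottleneck 18, total now 18
augment #2: 1→3→2 bottleneck 2, total now 20
augment #3: 1→6→2 bottleneck 8, total now 28
augment #4: 1→9→2 bottleneck 2, total now 30
augment #5: 1→0→8→2 bottleneck 17, total now 47
augment #6: 1→7→8→2 bottleneck 5, total now 52
augment #7: 1→7→8→6→2 bottleneck 5, total now 57
augment #8: 1→9→4→6→2 bottleneck 8, total now 65
augment #9: 1→7→0→4→6→2 bottleneck 2, total now 67

Maximum flow value: 67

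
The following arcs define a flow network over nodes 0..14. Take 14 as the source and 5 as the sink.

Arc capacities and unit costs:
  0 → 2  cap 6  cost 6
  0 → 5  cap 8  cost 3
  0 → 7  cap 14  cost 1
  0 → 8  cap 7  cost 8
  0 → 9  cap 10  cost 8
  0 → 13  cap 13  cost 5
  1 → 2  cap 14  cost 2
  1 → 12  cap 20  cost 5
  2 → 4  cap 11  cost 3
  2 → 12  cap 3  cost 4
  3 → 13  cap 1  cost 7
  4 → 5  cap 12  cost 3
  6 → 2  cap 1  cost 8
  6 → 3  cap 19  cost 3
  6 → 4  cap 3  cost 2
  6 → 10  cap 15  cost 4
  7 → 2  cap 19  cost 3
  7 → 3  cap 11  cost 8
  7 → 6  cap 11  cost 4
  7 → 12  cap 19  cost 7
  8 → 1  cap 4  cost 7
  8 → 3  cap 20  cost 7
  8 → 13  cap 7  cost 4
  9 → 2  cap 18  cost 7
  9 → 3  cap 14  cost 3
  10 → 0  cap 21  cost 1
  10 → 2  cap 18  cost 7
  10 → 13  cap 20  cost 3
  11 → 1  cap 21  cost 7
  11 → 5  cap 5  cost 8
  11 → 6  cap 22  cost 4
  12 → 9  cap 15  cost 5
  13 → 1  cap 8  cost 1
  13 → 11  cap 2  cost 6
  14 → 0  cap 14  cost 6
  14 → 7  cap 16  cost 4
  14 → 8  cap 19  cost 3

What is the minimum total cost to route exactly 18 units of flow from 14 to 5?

Minimum cost for 18 units: 202

shortest-cost path #1: 14→0→5 push 8 @ unit cost 9 (adds 72)
shortest-cost path #2: 14→7→2→4→5 push 10 @ unit cost 13 (adds 130)
total cost = 202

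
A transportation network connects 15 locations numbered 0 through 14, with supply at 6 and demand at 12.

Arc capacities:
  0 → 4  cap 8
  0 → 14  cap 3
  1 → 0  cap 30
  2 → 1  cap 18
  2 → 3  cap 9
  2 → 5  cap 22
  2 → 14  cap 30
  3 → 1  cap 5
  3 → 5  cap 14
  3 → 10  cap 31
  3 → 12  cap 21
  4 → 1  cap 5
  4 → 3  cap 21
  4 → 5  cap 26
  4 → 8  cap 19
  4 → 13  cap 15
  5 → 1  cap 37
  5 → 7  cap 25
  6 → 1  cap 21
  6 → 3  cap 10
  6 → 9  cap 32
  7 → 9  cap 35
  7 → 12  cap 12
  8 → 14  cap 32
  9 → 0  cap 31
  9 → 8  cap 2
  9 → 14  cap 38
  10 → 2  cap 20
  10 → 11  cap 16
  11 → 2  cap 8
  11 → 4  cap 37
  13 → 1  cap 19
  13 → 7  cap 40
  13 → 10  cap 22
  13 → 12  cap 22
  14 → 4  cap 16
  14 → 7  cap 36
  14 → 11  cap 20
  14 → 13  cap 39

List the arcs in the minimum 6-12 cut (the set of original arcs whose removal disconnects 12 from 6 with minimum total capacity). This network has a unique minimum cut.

Min-cut arcs: {(0,4), (0,14), (6,3), (6,9)} (total capacity 53)

augment #1: 6→3→12 push 10
augment #2: 6→9→14→7→12 push 12
augment #3: 6→9→14→13→12 push 20
augment #4: 6→1→0→4→3→12 push 8
augment #5: 6→1→0→14→13→12 push 2
augment #6: 6→1→0→14→4→3→12 push 1
max flow = 53; residual-reachable set from 6 gives S-side
cut edges (S→T): {(0,4), (0,14), (6,3), (6,9)} total cap 53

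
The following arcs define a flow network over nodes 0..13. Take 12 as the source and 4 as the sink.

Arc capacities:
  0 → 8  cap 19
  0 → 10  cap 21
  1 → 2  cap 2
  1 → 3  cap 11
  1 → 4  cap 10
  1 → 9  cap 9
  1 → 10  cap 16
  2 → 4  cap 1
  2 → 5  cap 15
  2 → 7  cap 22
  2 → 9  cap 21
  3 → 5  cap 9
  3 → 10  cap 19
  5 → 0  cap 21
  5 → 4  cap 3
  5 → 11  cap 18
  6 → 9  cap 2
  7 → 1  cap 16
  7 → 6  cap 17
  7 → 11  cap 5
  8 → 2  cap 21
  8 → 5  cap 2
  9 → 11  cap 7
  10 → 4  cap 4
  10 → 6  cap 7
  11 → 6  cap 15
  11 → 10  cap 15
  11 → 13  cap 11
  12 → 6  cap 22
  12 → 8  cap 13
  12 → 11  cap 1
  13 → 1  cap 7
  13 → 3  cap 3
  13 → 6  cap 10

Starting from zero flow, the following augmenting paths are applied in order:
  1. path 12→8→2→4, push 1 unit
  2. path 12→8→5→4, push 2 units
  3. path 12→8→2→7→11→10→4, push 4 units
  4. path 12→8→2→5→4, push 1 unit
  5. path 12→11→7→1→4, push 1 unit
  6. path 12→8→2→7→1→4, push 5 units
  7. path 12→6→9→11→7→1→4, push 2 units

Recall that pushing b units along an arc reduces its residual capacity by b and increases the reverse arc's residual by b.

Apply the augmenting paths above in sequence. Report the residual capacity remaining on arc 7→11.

after path 1 (12→8→2→4, push 1): res(7,11)=5
after path 2 (12→8→5→4, push 2): res(7,11)=5
after path 3 (12→8→2→7→11→10→4, push 4): res(7,11)=1
after path 4 (12→8→2→5→4, push 1): res(7,11)=1
after path 5 (12→11→7→1→4, push 1): res(7,11)=2
after path 6 (12→8→2→7→1→4, push 5): res(7,11)=2
after path 7 (12→6→9→11→7→1→4, push 2): res(7,11)=4

Residual capacity of (7,11): 4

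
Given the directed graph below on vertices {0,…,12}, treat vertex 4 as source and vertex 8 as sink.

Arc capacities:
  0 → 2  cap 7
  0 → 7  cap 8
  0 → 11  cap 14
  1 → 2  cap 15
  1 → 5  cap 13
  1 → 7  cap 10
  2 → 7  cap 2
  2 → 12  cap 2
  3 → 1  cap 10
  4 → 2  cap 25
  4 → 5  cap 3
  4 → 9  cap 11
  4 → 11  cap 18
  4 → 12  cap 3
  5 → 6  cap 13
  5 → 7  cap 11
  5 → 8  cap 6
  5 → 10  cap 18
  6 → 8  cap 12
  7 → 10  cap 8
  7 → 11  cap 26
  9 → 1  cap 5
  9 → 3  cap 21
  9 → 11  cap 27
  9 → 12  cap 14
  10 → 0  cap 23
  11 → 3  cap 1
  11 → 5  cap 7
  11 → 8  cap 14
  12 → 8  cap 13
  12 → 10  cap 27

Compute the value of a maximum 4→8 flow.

Maximum flow value: 39

augment #1: 4→5→8 bottleneck 3, total now 3
augment #2: 4→11→8 bottleneck 14, total now 17
augment #3: 4→12→8 bottleneck 3, total now 20
augment #4: 4→2→12→8 bottleneck 2, total now 22
augment #5: 4→9→12→8 bottleneck 8, total now 30
augment #6: 4→11→5→8 bottleneck 3, total now 33
augment #7: 4→11→5→6→8 bottleneck 1, total now 34
augment #8: 4→9→1→5→6→8 bottleneck 3, total now 37
augment #9: 4→2→7→11→5→6→8 bottleneck 2, total now 39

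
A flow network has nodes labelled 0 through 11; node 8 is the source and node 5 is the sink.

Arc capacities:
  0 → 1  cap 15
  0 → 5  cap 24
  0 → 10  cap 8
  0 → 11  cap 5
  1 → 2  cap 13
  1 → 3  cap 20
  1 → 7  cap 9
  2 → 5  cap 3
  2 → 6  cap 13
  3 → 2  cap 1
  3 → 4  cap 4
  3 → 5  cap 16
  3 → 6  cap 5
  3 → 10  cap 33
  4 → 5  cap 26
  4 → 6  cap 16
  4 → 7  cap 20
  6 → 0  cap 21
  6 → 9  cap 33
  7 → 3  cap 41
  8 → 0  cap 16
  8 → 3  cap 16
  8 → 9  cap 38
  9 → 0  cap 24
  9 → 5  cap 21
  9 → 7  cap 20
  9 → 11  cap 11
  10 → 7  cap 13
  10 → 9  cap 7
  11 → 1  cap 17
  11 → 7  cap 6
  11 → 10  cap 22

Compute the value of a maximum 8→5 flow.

Maximum flow value: 68

augment #1: 8→0→5 bottleneck 16, total now 16
augment #2: 8→3→5 bottleneck 16, total now 32
augment #3: 8→9→5 bottleneck 21, total now 53
augment #4: 8→9→0→5 bottleneck 8, total now 61
augment #5: 8→9→0→1→2→5 bottleneck 3, total now 64
augment #6: 8→9→7→3→4→5 bottleneck 4, total now 68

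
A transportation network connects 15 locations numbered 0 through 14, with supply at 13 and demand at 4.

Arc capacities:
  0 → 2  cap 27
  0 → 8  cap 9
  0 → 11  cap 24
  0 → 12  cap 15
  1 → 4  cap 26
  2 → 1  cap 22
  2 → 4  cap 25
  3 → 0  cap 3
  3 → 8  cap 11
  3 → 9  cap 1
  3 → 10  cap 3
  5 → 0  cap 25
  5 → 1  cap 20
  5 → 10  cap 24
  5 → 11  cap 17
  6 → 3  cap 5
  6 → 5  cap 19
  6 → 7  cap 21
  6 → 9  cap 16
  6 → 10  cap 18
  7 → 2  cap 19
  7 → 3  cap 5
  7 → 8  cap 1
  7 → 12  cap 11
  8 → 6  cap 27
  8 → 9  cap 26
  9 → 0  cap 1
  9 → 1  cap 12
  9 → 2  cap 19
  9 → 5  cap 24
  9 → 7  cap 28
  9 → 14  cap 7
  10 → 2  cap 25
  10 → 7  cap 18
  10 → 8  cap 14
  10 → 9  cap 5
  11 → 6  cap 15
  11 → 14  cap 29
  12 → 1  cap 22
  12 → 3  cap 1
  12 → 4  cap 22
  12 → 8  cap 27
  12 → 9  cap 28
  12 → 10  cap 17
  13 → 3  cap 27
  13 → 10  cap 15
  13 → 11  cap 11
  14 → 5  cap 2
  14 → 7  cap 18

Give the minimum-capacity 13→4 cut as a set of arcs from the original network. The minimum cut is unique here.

Min-cut arcs: {(3,0), (3,8), (3,9), (3,10), (13,10), (13,11)} (total capacity 44)

augment #1: 13→10→2→4 push 15
augment #2: 13→3→0→2→4 push 3
augment #3: 13→3→9→1→4 push 1
augment #4: 13→3→10→2→4 push 3
augment #5: 13→3→8→9→1→4 push 11
augment #6: 13→11→6→5→1→4 push 11
max flow = 44; residual-reachable set from 13 gives S-side
cut edges (S→T): {(3,0), (3,8), (3,9), (3,10), (13,10), (13,11)} total cap 44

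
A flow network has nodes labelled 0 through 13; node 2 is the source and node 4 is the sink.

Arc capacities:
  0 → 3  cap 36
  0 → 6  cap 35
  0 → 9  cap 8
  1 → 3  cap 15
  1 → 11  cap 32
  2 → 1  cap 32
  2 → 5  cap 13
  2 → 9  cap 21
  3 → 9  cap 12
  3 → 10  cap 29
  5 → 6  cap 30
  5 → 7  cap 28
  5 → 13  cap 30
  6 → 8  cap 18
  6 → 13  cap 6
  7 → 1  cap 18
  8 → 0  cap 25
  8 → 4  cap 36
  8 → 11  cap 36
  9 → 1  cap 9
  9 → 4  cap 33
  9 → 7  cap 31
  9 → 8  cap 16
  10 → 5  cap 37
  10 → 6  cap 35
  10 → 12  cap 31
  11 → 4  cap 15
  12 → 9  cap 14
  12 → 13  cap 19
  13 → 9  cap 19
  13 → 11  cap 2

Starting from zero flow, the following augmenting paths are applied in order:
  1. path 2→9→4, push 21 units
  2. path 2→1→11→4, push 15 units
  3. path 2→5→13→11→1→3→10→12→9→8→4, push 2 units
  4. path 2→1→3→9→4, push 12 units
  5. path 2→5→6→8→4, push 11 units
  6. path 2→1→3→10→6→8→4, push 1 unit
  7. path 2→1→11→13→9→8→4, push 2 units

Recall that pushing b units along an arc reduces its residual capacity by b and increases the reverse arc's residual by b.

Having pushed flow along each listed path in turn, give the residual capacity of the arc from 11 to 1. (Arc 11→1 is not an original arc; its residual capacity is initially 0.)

Residual capacity of (11,1): 15

after path 1 (2→9→4, push 21): res(11,1)=0
after path 2 (2→1→11→4, push 15): res(11,1)=15
after path 3 (2→5→13→11→1→3→10→12→9→8→4, push 2): res(11,1)=13
after path 4 (2→1→3→9→4, push 12): res(11,1)=13
after path 5 (2→5→6→8→4, push 11): res(11,1)=13
after path 6 (2→1→3→10→6→8→4, push 1): res(11,1)=13
after path 7 (2→1→11→13→9→8→4, push 2): res(11,1)=15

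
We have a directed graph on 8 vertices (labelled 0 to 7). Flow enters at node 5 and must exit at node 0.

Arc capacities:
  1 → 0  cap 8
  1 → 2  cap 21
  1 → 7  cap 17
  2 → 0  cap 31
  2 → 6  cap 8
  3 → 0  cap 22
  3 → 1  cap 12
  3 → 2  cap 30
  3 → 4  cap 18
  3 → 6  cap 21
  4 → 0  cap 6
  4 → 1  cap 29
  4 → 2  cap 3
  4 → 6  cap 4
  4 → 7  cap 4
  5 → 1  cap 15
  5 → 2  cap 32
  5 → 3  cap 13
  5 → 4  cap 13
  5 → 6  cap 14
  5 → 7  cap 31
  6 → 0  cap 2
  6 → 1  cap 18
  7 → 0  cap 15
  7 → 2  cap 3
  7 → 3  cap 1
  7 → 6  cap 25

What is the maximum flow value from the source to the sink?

Maximum flow value: 76

augment #1: 5→1→0 bottleneck 8, total now 8
augment #2: 5→2→0 bottleneck 31, total now 39
augment #3: 5→3→0 bottleneck 13, total now 52
augment #4: 5→4→0 bottleneck 6, total now 58
augment #5: 5→6→0 bottleneck 2, total now 60
augment #6: 5→7→0 bottleneck 15, total now 75
augment #7: 5→7→3→0 bottleneck 1, total now 76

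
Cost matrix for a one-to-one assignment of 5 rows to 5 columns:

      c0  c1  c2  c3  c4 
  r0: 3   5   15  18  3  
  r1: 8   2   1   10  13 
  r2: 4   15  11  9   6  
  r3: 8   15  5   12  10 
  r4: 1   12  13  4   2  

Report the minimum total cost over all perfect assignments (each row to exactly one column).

optimal assignment: row0→col4 (cost 3), row1→col1 (cost 2), row2→col0 (cost 4), row3→col2 (cost 5), row4→col3 (cost 4)
total = 3 + 2 + 4 + 5 + 4 = 18

Minimum assignment cost: 18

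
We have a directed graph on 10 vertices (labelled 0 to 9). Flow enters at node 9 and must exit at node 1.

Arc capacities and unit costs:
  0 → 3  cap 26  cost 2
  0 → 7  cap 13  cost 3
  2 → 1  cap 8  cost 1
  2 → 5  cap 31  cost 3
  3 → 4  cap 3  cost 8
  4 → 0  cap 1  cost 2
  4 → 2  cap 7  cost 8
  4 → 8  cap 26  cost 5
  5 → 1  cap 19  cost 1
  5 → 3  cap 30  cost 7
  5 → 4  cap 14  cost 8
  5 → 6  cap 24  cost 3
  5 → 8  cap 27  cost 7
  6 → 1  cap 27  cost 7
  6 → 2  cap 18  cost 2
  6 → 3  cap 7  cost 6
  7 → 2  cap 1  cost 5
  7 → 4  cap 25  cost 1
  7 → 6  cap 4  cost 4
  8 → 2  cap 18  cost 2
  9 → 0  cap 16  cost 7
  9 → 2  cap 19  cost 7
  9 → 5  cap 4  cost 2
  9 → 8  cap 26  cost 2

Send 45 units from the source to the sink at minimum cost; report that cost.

shortest-cost path #1: 9→5→1 push 4 @ unit cost 3 (adds 12)
shortest-cost path #2: 9→8→2→1 push 8 @ unit cost 5 (adds 40)
shortest-cost path #3: 9→8→2→5→1 push 10 @ unit cost 8 (adds 80)
shortest-cost path #4: 9→2→5→1 push 5 @ unit cost 11 (adds 55)
shortest-cost path #5: 9→2→5→6→1 push 14 @ unit cost 20 (adds 280)
shortest-cost path #6: 9→0→7→6→1 push 4 @ unit cost 21 (adds 84)
total cost = 551

Minimum cost for 45 units: 551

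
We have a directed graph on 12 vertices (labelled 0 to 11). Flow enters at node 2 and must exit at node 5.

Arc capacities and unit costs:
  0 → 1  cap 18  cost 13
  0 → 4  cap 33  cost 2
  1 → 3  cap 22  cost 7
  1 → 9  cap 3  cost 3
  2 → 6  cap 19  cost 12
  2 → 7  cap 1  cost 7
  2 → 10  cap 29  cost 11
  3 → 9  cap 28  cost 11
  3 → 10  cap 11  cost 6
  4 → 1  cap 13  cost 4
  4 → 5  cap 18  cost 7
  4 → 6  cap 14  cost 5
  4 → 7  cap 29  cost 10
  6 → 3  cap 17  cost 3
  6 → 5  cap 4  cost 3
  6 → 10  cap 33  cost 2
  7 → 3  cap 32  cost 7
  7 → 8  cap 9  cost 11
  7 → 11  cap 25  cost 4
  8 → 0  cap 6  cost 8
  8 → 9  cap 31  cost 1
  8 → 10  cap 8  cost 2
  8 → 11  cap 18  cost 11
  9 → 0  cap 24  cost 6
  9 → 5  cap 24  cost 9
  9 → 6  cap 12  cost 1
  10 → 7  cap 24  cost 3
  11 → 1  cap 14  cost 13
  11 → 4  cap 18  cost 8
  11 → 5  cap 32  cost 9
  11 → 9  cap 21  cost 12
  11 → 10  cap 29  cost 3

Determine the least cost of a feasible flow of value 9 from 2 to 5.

shortest-cost path #1: 2→6→5 push 4 @ unit cost 15 (adds 60)
shortest-cost path #2: 2→7→11→5 push 1 @ unit cost 20 (adds 20)
shortest-cost path #3: 2→10→7→11→5 push 4 @ unit cost 27 (adds 108)
total cost = 188

Minimum cost for 9 units: 188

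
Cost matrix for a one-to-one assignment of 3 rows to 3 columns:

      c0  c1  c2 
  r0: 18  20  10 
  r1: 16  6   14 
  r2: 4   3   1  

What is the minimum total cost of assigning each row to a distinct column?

Minimum assignment cost: 20

optimal assignment: row0→col2 (cost 10), row1→col1 (cost 6), row2→col0 (cost 4)
total = 10 + 6 + 4 = 20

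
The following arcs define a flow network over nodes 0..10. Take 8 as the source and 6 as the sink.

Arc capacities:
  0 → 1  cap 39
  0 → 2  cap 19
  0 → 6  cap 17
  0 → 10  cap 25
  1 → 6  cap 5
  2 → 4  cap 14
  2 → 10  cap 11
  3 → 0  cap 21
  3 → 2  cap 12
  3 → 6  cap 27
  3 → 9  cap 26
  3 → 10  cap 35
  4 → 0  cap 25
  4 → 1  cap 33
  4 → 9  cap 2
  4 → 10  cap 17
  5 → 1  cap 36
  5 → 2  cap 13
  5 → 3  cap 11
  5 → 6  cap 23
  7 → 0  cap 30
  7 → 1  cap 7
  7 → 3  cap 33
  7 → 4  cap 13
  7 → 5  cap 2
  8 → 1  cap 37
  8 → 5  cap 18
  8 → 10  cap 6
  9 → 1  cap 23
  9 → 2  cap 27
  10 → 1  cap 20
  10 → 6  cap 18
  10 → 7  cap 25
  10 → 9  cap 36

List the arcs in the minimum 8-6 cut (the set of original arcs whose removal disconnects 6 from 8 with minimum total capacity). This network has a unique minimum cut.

augment #1: 8→1→6 push 5
augment #2: 8→5→6 push 18
augment #3: 8→10→6 push 6
max flow = 29; residual-reachable set from 8 gives S-side
cut edges (S→T): {(1,6), (8,5), (8,10)} total cap 29

Min-cut arcs: {(1,6), (8,5), (8,10)} (total capacity 29)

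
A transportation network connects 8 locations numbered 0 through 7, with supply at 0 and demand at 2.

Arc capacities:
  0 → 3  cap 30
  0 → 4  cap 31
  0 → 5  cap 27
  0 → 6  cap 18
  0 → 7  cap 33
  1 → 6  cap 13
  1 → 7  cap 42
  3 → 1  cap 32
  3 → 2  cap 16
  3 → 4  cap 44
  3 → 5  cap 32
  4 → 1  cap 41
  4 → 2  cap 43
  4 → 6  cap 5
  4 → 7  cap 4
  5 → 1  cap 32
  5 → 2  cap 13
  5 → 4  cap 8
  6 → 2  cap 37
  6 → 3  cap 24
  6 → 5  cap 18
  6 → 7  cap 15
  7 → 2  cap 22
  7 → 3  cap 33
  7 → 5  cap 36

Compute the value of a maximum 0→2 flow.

Maximum flow value: 130

augment #1: 0→3→2 bottleneck 16, total now 16
augment #2: 0→4→2 bottleneck 31, total now 47
augment #3: 0→5→2 bottleneck 13, total now 60
augment #4: 0→6→2 bottleneck 18, total now 78
augment #5: 0→7→2 bottleneck 22, total now 100
augment #6: 0→3→4→2 bottleneck 12, total now 112
augment #7: 0→3→1→6→2 bottleneck 2, total now 114
augment #8: 0→5→1→6→2 bottleneck 11, total now 125
augment #9: 0→5→4→6→2 bottleneck 3, total now 128
augment #10: 0→7→3→4→6→2 bottleneck 2, total now 130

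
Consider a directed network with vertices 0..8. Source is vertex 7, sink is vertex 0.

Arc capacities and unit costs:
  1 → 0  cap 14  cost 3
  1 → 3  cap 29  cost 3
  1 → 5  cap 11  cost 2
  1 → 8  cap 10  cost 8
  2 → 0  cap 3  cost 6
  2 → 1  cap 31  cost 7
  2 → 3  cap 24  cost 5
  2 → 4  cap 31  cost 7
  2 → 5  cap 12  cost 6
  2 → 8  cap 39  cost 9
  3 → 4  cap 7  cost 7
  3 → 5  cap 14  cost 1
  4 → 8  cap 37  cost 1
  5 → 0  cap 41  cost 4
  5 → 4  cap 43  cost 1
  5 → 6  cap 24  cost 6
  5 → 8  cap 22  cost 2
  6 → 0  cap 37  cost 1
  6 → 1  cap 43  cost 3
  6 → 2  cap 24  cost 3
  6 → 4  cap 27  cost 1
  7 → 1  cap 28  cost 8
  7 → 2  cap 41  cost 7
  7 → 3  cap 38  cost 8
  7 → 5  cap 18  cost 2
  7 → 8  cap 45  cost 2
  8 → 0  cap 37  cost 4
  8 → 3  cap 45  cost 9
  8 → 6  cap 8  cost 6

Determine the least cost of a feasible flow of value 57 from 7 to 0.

shortest-cost path #1: 7→8→0 push 37 @ unit cost 6 (adds 222)
shortest-cost path #2: 7→5→0 push 18 @ unit cost 6 (adds 108)
shortest-cost path #3: 7→8→6→0 push 2 @ unit cost 9 (adds 18)
total cost = 348

Minimum cost for 57 units: 348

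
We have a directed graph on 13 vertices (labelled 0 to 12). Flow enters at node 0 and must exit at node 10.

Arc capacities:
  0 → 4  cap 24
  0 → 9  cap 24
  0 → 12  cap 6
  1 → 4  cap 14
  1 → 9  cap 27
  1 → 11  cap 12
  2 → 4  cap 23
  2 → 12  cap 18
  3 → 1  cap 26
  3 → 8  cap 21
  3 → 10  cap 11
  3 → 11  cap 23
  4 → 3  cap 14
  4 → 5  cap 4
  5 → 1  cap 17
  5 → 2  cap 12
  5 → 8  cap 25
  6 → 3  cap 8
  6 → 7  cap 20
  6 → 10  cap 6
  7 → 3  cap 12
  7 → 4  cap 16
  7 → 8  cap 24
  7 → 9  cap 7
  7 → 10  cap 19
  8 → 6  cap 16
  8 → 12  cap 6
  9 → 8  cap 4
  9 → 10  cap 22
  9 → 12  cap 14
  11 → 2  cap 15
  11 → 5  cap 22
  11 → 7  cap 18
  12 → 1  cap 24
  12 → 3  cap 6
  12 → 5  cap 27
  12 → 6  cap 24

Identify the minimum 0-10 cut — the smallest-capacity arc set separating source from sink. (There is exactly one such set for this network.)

augment #1: 0→9→10 push 22
augment #2: 0→4→3→10 push 11
augment #3: 0→12→6→10 push 6
augment #4: 0→4→3→11→7→10 push 3
augment #5: 0→9→8→6→7→10 push 2
augment #6: 0→4→5→1→11→7→10 push 4
max flow = 48; residual-reachable set from 0 gives S-side
cut edges (S→T): {(0,9), (0,12), (4,3), (4,5)} total cap 48

Min-cut arcs: {(0,9), (0,12), (4,3), (4,5)} (total capacity 48)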